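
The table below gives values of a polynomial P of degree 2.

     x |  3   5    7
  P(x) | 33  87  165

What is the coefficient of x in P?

3

Write P(x) = ax^2 + bx + c. Substituting each data point gives a linear system:
  9a + 3b + c = 33
  25a + 5b + c = 87
  49a + 7b + c = 165
Solving the system yields a = 3, b = 3, c = -3.
So P(x) = 3x^2 + 3x - 3.
The coefficient of x is 3.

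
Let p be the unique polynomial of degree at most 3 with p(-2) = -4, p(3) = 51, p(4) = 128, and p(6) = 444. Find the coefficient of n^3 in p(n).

Write p(n) = an^3 + bn^2 + cn + d. Substituting each data point gives a linear system:
  -8a + 4b - 2c + d = -4
  27a + 9b + 3c + d = 51
  64a + 16b + 4c + d = 128
  216a + 36b + 6c + d = 444
Solving the system yields a = 2, b = 1, c = -4, d = 0.
So p(n) = 2n³ + n² - 4n.
The leading coefficient is 2.

2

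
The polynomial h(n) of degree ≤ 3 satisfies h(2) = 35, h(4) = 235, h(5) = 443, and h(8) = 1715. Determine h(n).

h(n) = 3n^3 + 3n^2 - 2n + 3

Using the Lagrange interpolation formula with nodes 2, 4, 5, 8:
  L_0(n) = (n - 4)(n - 5)(n - 8) / -36
  L_1(n) = (n - 2)(n - 5)(n - 8) / 8
  L_2(n) = (n - 2)(n - 4)(n - 8) / -9
  L_3(n) = (n - 2)(n - 4)(n - 5) / 72
Then h(n) = 35·L_0(n) + 235·L_1(n) + 443·L_2(n) + 1715·L_3(n).
Expanding and collecting terms gives h(n) = 3n^3 + 3n^2 - 2n + 3.
Check: h(5) = 443. ✓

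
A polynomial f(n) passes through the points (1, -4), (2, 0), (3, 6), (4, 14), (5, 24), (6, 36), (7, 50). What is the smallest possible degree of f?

2

Forward differences of the values at n = 1, 2, 3, 4, 5, 6, 7:
  f  : -4  0  6  14  24  36  50
  Δ  : 4  6  8  10  12  14
  Δ^2: 2  2  2  2  2
  Δ^3: 0  0  0  0
  Δ^4: 0  0  0
  Δ^5: 0  0
  Δ^6: 0
The second differences are constant (2) and nonzero, while all higher differences vanish, so the minimal degree is 2.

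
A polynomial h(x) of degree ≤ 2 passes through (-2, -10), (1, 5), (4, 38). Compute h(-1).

-7

Write h(x) = ax^2 + bx + c. Substituting each data point gives a linear system:
  4a - 2b + c = -10
  a + b + c = 5
  16a + 4b + c = 38
Solving the system yields a = 1, b = 6, c = -2.
So h(x) = x^2 + 6x - 2.
Then h(-1) = -7.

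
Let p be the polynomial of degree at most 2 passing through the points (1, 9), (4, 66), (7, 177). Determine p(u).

p(u) = 3u^2 + 4u + 2

Write p(u) = au^2 + bu + c. Substituting each data point gives a linear system:
  a + b + c = 9
  16a + 4b + c = 66
  49a + 7b + c = 177
Solving the system yields a = 3, b = 4, c = 2.
So p(u) = 3u² + 4u + 2.
Check: p(4) = 66. ✓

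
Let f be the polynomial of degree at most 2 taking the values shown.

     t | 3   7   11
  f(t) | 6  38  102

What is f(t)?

Write f(t) = at^2 + bt + c. Substituting each data point gives a linear system:
  9a + 3b + c = 6
  49a + 7b + c = 38
  121a + 11b + c = 102
Solving the system yields a = 1, b = -2, c = 3.
So f(t) = t^2 - 2t + 3.
Check: f(7) = 38. ✓

f(t) = t^2 - 2t + 3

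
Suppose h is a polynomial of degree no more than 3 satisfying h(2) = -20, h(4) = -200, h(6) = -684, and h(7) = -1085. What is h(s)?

h(s) = -3s^3 - 2s^2 + 6s

Write h(s) = as^3 + bs^2 + cs + d. Substituting each data point gives a linear system:
  8a + 4b + 2c + d = -20
  64a + 16b + 4c + d = -200
  216a + 36b + 6c + d = -684
  343a + 49b + 7c + d = -1085
Solving the system yields a = -3, b = -2, c = 6, d = 0.
So h(s) = -3s^3 - 2s^2 + 6s.
Check: h(2) = -20. ✓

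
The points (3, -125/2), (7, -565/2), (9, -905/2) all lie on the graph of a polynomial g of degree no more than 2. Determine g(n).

g(n) = -5n^2 - 5n - 5/2

Using the Lagrange interpolation formula with nodes 3, 7, 9:
  L_0(n) = (n - 7)(n - 9) / 24
  L_1(n) = (n - 3)(n - 9) / -8
  L_2(n) = (n - 3)(n - 7) / 12
Then g(n) = -125/2·L_0(n) - 565/2·L_1(n) - 905/2·L_2(n).
Expanding and collecting terms gives g(n) = -5n² - 5n - 5/2.
Check: g(3) = -125/2. ✓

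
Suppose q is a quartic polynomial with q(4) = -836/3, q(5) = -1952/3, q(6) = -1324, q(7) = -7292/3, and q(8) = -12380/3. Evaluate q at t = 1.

Using the Lagrange interpolation formula with nodes 4, 5, 6, 7, 8:
  L_0(t) = (t - 5)(t - 6)(t - 7)(t - 8) / 24
  L_1(t) = (t - 4)(t - 6)(t - 7)(t - 8) / -6
  L_2(t) = (t - 4)(t - 5)(t - 7)(t - 8) / 4
  L_3(t) = (t - 4)(t - 5)(t - 6)(t - 8) / -6
  L_4(t) = (t - 4)(t - 5)(t - 6)(t - 7) / 24
Then q(t) = -836/3·L_0(t) - 1952/3·L_1(t) - 1324·L_2(t) - 7292/3·L_3(t) - 12380/3·L_4(t).
Expanding and collecting terms gives q(t) = -t^4 + (1/3)t^2 - 6t - 4.
Evaluating at t = 1: q(1) = -32/3.

-32/3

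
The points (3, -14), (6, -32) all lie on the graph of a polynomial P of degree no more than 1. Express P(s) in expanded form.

Write P(s) = as + b. Substituting each data point gives a linear system:
  3a + b = -14
  6a + b = -32
Solving the system yields a = -6, b = 4.
So P(s) = -6s + 4.
Check: P(6) = -32. ✓

P(s) = -6s + 4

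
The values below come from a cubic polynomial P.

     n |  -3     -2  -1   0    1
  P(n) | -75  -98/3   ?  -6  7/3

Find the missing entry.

On equispaced nodes a degree-3 polynomial has vanishing fourth forward difference, so
  P(-3) - 4·P(-2) + 6·P(-1) - 4·P(0) + P(1) = 0.
Substituting the known values and solving for P(-1):
  6·P(-1) = -82
  P(-1) = -41/3.

-41/3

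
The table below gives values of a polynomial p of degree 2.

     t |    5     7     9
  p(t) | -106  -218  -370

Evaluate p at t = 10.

-461

Using the Lagrange interpolation formula with nodes 5, 7, 9:
  L_0(t) = (t - 7)(t - 9) / 8
  L_1(t) = (t - 5)(t - 9) / -4
  L_2(t) = (t - 5)(t - 7) / 8
Then p(t) = -106·L_0(t) - 218·L_1(t) - 370·L_2(t).
Expanding and collecting terms gives p(t) = -5t^2 + 4t - 1.
Evaluating at t = 10: p(10) = -461.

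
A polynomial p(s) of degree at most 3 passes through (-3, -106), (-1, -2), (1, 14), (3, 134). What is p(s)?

p(s) = 4s^3 + s^2 + 4s + 5

Write p(s) = as^3 + bs^2 + cs + d. Substituting each data point gives a linear system:
  -27a + 9b - 3c + d = -106
  -a + b - c + d = -2
  a + b + c + d = 14
  27a + 9b + 3c + d = 134
Solving the system yields a = 4, b = 1, c = 4, d = 5.
So p(s) = 4s³ + s² + 4s + 5.
Check: p(-1) = -2. ✓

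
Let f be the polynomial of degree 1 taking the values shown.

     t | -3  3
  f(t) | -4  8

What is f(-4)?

Write f(t) = at + b. Substituting each data point gives a linear system:
  -3a + b = -4
  3a + b = 8
Solving the system yields a = 2, b = 2.
So f(t) = 2t + 2.
Then f(-4) = -6.

-6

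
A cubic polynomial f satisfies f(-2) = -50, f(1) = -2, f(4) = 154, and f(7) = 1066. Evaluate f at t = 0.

2

Write f(t) = at^3 + bt^2 + ct + d. Substituting each data point gives a linear system:
  -8a + 4b - 2c + d = -50
  a + b + c + d = -2
  64a + 16b + 4c + d = 154
  343a + 49b + 7c + d = 1066
Solving the system yields a = 4, b = -6, c = -2, d = 2.
So f(t) = 4t³ - 6t² - 2t + 2.
Then f(0) = 2.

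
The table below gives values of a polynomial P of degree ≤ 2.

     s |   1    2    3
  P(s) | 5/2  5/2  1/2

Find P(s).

Write P(s) = as^2 + bs + c. Substituting each data point gives a linear system:
  a + b + c = 5/2
  4a + 2b + c = 5/2
  9a + 3b + c = 1/2
Solving the system yields a = -1, b = 3, c = 1/2.
So P(s) = -s² + 3s + 1/2.
Check: P(1) = 5/2. ✓

P(s) = -s^2 + 3s + 1/2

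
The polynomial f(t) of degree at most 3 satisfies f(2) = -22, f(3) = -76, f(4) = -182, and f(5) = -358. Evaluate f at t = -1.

8

Using the Lagrange interpolation formula with nodes 2, 3, 4, 5:
  L_0(t) = (t - 3)(t - 4)(t - 5) / -6
  L_1(t) = (t - 2)(t - 4)(t - 5) / 2
  L_2(t) = (t - 2)(t - 3)(t - 5) / -2
  L_3(t) = (t - 2)(t - 3)(t - 4) / 6
Then f(t) = -22·L_0(t) - 76·L_1(t) - 182·L_2(t) - 358·L_3(t).
Expanding and collecting terms gives f(t) = -3t^3 + t^2 - 2t + 2.
Evaluating at t = -1: f(-1) = 8.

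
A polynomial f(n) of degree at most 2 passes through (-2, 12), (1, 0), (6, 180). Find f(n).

f(n) = 5n^2 + n - 6

Write f(n) = an^2 + bn + c. Substituting each data point gives a linear system:
  4a - 2b + c = 12
  a + b + c = 0
  36a + 6b + c = 180
Solving the system yields a = 5, b = 1, c = -6.
So f(n) = 5n^2 + n - 6.
Check: f(-2) = 12. ✓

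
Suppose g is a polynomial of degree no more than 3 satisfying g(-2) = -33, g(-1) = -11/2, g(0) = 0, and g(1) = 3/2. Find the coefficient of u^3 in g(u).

Write g(u) = au^3 + bu^2 + cu + d. Substituting each data point gives a linear system:
  -8a + 4b - 2c + d = -33
  -a + b - c + d = -11/2
  d = 0
  a + b + c + d = 3/2
Solving the system yields a = 3, b = -2, c = 1/2, d = 0.
So g(u) = 3u^3 - 2u^2 + (1/2)u.
The leading coefficient is 3.

3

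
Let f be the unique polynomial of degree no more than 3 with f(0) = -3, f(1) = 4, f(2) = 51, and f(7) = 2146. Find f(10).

Write f(s) = as^3 + bs^2 + cs + d. Substituting each data point gives a linear system:
  d = -3
  a + b + c + d = 4
  8a + 4b + 2c + d = 51
  343a + 49b + 7c + d = 2146
Solving the system yields a = 6, b = 2, c = -1, d = -3.
So f(s) = 6s^3 + 2s^2 - s - 3.
Then f(10) = 6187.

6187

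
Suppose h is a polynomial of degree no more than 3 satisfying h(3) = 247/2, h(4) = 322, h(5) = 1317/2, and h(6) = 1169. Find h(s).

Write h(s) = as^3 + bs^2 + cs + d. Substituting each data point gives a linear system:
  27a + 9b + 3c + d = 247/2
  64a + 16b + 4c + d = 322
  125a + 25b + 5c + d = 1317/2
  216a + 36b + 6c + d = 1169
Solving the system yields a = 6, b = -3, c = -5/2, d = -4.
So h(s) = 6s^3 - 3s^2 - (5/2)s - 4.
Check: h(4) = 322. ✓

h(s) = 6s^3 - 3s^2 - (5/2)s - 4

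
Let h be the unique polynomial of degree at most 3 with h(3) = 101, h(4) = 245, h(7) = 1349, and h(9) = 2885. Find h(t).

h(t) = 4t^3 - 4t + 5

Using the Lagrange interpolation formula with nodes 3, 4, 7, 9:
  L_0(t) = (t - 4)(t - 7)(t - 9) / -24
  L_1(t) = (t - 3)(t - 7)(t - 9) / 15
  L_2(t) = (t - 3)(t - 4)(t - 9) / -24
  L_3(t) = (t - 3)(t - 4)(t - 7) / 60
Then h(t) = 101·L_0(t) + 245·L_1(t) + 1349·L_2(t) + 2885·L_3(t).
Expanding and collecting terms gives h(t) = 4t³ - 4t + 5.
Check: h(7) = 1349. ✓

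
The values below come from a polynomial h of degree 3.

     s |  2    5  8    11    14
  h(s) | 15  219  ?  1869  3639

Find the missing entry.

The 4 known points determine the degree-3 polynomial uniquely.
Write h(s) = as^3 + bs^2 + cs + d. Substituting each data point gives a linear system:
  8a + 4b + 2c + d = 15
  125a + 25b + 5c + d = 219
  1331a + 121b + 11c + d = 1869
  2744a + 196b + 14c + d = 3639
Solving the system yields a = 1, b = 5, c = -6, d = -1.
So h(s) = s^3 + 5s^2 - 6s - 1.
Then h(8) = 783.

783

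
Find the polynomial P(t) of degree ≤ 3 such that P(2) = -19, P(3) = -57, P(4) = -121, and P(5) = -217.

P(t) = -t^3 - 4t^2 + t + 3

Using the Lagrange interpolation formula with nodes 2, 3, 4, 5:
  L_0(t) = (t - 3)(t - 4)(t - 5) / -6
  L_1(t) = (t - 2)(t - 4)(t - 5) / 2
  L_2(t) = (t - 2)(t - 3)(t - 5) / -2
  L_3(t) = (t - 2)(t - 3)(t - 4) / 6
Then P(t) = -19·L_0(t) - 57·L_1(t) - 121·L_2(t) - 217·L_3(t).
Expanding and collecting terms gives P(t) = -t^3 - 4t^2 + t + 3.
Check: P(5) = -217. ✓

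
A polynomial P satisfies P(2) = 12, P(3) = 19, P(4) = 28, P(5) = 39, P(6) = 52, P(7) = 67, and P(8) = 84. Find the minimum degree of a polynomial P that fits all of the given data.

2

Forward differences of the values at t = 2, 3, 4, 5, 6, 7, 8:
  P  : 12  19  28  39  52  67  84
  Δ  : 7  9  11  13  15  17
  Δ^2: 2  2  2  2  2
  Δ^3: 0  0  0  0
  Δ^4: 0  0  0
  Δ^5: 0  0
  Δ^6: 0
The second differences are constant (2) and nonzero, while all higher differences vanish, so the minimal degree is 2.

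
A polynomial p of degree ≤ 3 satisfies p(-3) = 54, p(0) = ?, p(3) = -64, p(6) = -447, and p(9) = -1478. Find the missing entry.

-5

On equispaced nodes a degree-3 polynomial has vanishing fourth forward difference, so
  p(-3) - 4·p(0) + 6·p(3) - 4·p(6) + p(9) = 0.
Substituting the known values and solving for p(0):
  -4·p(0) = 20
  p(0) = -5.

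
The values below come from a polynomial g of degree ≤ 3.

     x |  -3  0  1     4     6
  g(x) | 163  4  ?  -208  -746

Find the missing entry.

The 4 known points determine the degree-3 polynomial uniquely.
Write g(x) = ax^3 + bx^2 + cx + d. Substituting each data point gives a linear system:
  -27a + 9b - 3c + d = 163
  d = 4
  64a + 16b + 4c + d = -208
  216a + 36b + 6c + d = -746
Solving the system yields a = -4, b = 4, c = -5, d = 4.
So g(x) = -4x³ + 4x² - 5x + 4.
Then g(1) = -1.

-1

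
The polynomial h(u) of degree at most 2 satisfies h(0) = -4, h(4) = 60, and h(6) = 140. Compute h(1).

0

Write h(u) = au^2 + bu + c. Substituting each data point gives a linear system:
  c = -4
  16a + 4b + c = 60
  36a + 6b + c = 140
Solving the system yields a = 4, b = 0, c = -4.
So h(u) = 4u^2 - 4.
Then h(1) = 0.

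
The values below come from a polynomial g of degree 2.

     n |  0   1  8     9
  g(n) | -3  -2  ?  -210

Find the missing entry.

The 3 known points determine the degree-2 polynomial uniquely.
Write g(n) = an^2 + bn + c. Substituting each data point gives a linear system:
  c = -3
  a + b + c = -2
  81a + 9b + c = -210
Solving the system yields a = -3, b = 4, c = -3.
So g(n) = -3n² + 4n - 3.
Then g(8) = -163.

-163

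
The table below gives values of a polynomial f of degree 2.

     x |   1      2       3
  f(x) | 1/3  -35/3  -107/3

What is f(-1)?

-35/3

Using the Lagrange interpolation formula with nodes 1, 2, 3:
  L_0(x) = (x - 2)(x - 3) / 2
  L_1(x) = (x - 1)(x - 3) / -1
  L_2(x) = (x - 1)(x - 2) / 2
Then f(x) = 1/3·L_0(x) - 35/3·L_1(x) - 107/3·L_2(x).
Expanding and collecting terms gives f(x) = -6x^2 + 6x + 1/3.
Evaluating at x = -1: f(-1) = -35/3.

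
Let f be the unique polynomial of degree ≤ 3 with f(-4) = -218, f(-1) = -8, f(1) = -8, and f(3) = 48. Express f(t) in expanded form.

f(t) = 3t^3 - 2t^2 - 3t - 6

Using the Lagrange interpolation formula with nodes -4, -1, 1, 3:
  L_0(t) = (t + 1)(t - 1)(t - 3) / -105
  L_1(t) = (t + 4)(t - 1)(t - 3) / 24
  L_2(t) = (t + 4)(t + 1)(t - 3) / -20
  L_3(t) = (t + 4)(t + 1)(t - 1) / 56
Then f(t) = -218·L_0(t) - 8·L_1(t) - 8·L_2(t) + 48·L_3(t).
Expanding and collecting terms gives f(t) = 3t³ - 2t² - 3t - 6.
Check: f(-1) = -8. ✓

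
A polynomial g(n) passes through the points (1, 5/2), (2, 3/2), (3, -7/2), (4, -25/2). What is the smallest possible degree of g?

Forward differences of the values at n = 1, 2, 3, 4:
  g  : 5/2  3/2  -7/2  -25/2
  Δ  : -1  -5  -9
  Δ^2: -4  -4
  Δ^3: 0
The second differences are constant (-4) and nonzero, while all higher differences vanish, so the minimal degree is 2.

2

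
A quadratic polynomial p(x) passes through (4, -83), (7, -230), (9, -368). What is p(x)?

Write p(x) = ax^2 + bx + c. Substituting each data point gives a linear system:
  16a + 4b + c = -83
  49a + 7b + c = -230
  81a + 9b + c = -368
Solving the system yields a = -4, b = -5, c = 1.
So p(x) = -4x^2 - 5x + 1.
Check: p(9) = -368. ✓

p(x) = -4x^2 - 5x + 1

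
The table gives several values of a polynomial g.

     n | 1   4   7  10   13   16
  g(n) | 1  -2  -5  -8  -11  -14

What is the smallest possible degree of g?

1

Forward differences of the values at n = 1, 4, 7, 10, 13, 16:
  g  : 1  -2  -5  -8  -11  -14
  Δ  : -3  -3  -3  -3  -3
  Δ^2: 0  0  0  0
  Δ^3: 0  0  0
  Δ^4: 0  0
  Δ^5: 0
The first differences are constant (-3) and nonzero, while all higher differences vanish, so the minimal degree is 1.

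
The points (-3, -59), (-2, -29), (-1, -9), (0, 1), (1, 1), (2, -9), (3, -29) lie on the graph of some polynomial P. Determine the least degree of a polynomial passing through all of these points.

2

Forward differences of the values at n = -3, -2, -1, 0, 1, 2, 3:
  P  : -59  -29  -9  1  1  -9  -29
  Δ  : 30  20  10  0  -10  -20
  Δ^2: -10  -10  -10  -10  -10
  Δ^3: 0  0  0  0
  Δ^4: 0  0  0
  Δ^5: 0  0
  Δ^6: 0
The second differences are constant (-10) and nonzero, while all higher differences vanish, so the minimal degree is 2.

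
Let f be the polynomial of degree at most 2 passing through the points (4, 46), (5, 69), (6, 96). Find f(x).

f(x) = 2x^2 + 5x - 6

Write f(x) = ax^2 + bx + c. Substituting each data point gives a linear system:
  16a + 4b + c = 46
  25a + 5b + c = 69
  36a + 6b + c = 96
Solving the system yields a = 2, b = 5, c = -6.
So f(x) = 2x² + 5x - 6.
Check: f(5) = 69. ✓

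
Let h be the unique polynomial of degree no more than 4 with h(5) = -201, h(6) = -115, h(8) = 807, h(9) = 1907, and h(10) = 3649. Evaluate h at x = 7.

181

Write h(x) = ax^4 + bx^3 + cx^2 + dx + e. Substituting each data point gives a linear system:
  625a + 125b + 25c + 5d + e = -201
  1296a + 216b + 36c + 6d + e = -115
  4096a + 512b + 64c + 8d + e = 807
  6561a + 729b + 81c + 9d + e = 1907
  10000a + 1000b + 100c + 10d + e = 3649
Solving the system yields a = 1, b = -6, c = -4, d = 5, e = -1.
So h(x) = x^4 - 6x^3 - 4x^2 + 5x - 1.
Then h(7) = 181.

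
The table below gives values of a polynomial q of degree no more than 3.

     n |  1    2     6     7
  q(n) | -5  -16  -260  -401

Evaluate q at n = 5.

Write q(n) = an^3 + bn^2 + cn + d. Substituting each data point gives a linear system:
  a + b + c + d = -5
  8a + 4b + 2c + d = -16
  216a + 36b + 6c + d = -260
  343a + 49b + 7c + d = -401
Solving the system yields a = -1, b = -1, c = -1, d = -2.
So q(n) = -n^3 - n^2 - n - 2.
Then q(5) = -157.

-157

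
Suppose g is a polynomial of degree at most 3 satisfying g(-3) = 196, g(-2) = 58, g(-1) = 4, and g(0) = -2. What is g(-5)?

Forward differences of the values at t = -3, -2, -1, 0:
  g  : 196  58  4  -2
  Δ  : -138  -54  -6
  Δ^2: 84  48
  Δ^3: -36
The third differences are constant, confirming degree 3.
Interpolating (Newton forward form) and evaluating at t = -5 gives g(-5) = 868.

868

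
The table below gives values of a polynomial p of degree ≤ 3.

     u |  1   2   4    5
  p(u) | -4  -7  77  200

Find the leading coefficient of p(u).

Write p(u) = au^3 + bu^2 + cu + d. Substituting each data point gives a linear system:
  a + b + c + d = -4
  8a + 4b + 2c + d = -7
  64a + 16b + 4c + d = 77
  125a + 25b + 5c + d = 200
Solving the system yields a = 3, b = -6, c = -6, d = 5.
So p(u) = 3u^3 - 6u^2 - 6u + 5.
The leading coefficient is 3.

3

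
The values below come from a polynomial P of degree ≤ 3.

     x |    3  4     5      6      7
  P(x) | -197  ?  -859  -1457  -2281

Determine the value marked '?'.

-451

On equispaced nodes a degree-3 polynomial has vanishing fourth forward difference, so
  P(3) - 4·P(4) + 6·P(5) - 4·P(6) + P(7) = 0.
Substituting the known values and solving for P(4):
  -4·P(4) = 1804
  P(4) = -451.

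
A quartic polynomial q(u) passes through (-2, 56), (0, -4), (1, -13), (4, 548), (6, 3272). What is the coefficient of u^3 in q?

Write q(u) = au^4 + bu^3 + cu^2 + du + e. Substituting each data point gives a linear system:
  16a - 8b + 4c - 2d + e = 56
  e = -4
  a + b + c + d + e = -13
  256a + 64b + 16c + 4d + e = 548
  1296a + 216b + 36c + 6d + e = 3272
Solving the system yields a = 3, b = -2, c = -4, d = -6, e = -4.
So q(u) = 3u^4 - 2u^3 - 4u^2 - 6u - 4.
The coefficient of u^3 is -2.

-2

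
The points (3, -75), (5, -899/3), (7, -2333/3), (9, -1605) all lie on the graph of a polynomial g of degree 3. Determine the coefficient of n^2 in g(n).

-5/3

Write g(n) = an^3 + bn^2 + cn + d. Substituting each data point gives a linear system:
  27a + 9b + 3c + d = -75
  125a + 25b + 5c + d = -899/3
  343a + 49b + 7c + d = -2333/3
  729a + 81b + 9c + d = -1605
Solving the system yields a = -2, b = -5/3, c = -1, d = -3.
So g(n) = -2n³ - (5/3)n² - n - 3.
The coefficient of n^2 is -5/3.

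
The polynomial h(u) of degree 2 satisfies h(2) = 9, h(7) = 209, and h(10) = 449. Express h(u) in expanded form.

h(u) = 5u^2 - 5u - 1

Write h(u) = au^2 + bu + c. Substituting each data point gives a linear system:
  4a + 2b + c = 9
  49a + 7b + c = 209
  100a + 10b + c = 449
Solving the system yields a = 5, b = -5, c = -1.
So h(u) = 5u^2 - 5u - 1.
Check: h(7) = 209. ✓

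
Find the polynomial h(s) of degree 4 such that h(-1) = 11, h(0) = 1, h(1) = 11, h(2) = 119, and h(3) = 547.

Using the Lagrange interpolation formula with nodes -1, 0, 1, 2, 3:
  L_0(s) = s(s - 1)(s - 2)(s - 3) / 24
  L_1(s) = (s + 1)(s - 1)(s - 2)(s - 3) / -6
  L_2(s) = (s + 1)s(s - 2)(s - 3) / 4
  L_3(s) = (s + 1)s(s - 1)(s - 3) / -6
  L_4(s) = (s + 1)s(s - 1)(s - 2) / 24
Then h(s) = 11·L_0(s) + 1·L_1(s) + 11·L_2(s) + 119·L_3(s) + 547·L_4(s).
Expanding and collecting terms gives h(s) = 6s⁴ + s³ + 4s² - s + 1.
Check: h(-1) = 11. ✓

h(s) = 6s^4 + s^3 + 4s^2 - s + 1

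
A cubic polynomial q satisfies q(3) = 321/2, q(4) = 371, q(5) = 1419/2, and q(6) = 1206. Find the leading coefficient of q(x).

5

Write q(x) = ax^3 + bx^2 + cx + d. Substituting each data point gives a linear system:
  27a + 9b + 3c + d = 321/2
  64a + 16b + 4c + d = 371
  125a + 25b + 5c + d = 1419/2
  216a + 36b + 6c + d = 1206
Solving the system yields a = 5, b = 4, c = -5/2, d = -3.
So q(x) = 5x^3 + 4x^2 - (5/2)x - 3.
The leading coefficient is 5.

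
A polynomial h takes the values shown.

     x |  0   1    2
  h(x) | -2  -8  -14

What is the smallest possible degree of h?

Forward differences of the values at x = 0, 1, 2:
  h  : -2  -8  -14
  Δ  : -6  -6
  Δ^2: 0
The first differences are constant (-6) and nonzero, while all higher differences vanish, so the minimal degree is 1.

1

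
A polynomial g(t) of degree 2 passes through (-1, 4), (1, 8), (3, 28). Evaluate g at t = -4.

28

Using the Lagrange interpolation formula with nodes -1, 1, 3:
  L_0(t) = (t - 1)(t - 3) / 8
  L_1(t) = (t + 1)(t - 3) / -4
  L_2(t) = (t + 1)(t - 1) / 8
Then g(t) = 4·L_0(t) + 8·L_1(t) + 28·L_2(t).
Expanding and collecting terms gives g(t) = 2t^2 + 2t + 4.
Evaluating at t = -4: g(-4) = 28.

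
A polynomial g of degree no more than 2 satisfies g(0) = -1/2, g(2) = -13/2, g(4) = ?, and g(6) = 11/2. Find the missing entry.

-9/2

The 3 known points determine the degree-2 polynomial uniquely.
Write g(x) = ax^2 + bx + c. Substituting each data point gives a linear system:
  c = -1/2
  4a + 2b + c = -13/2
  36a + 6b + c = 11/2
Solving the system yields a = 1, b = -5, c = -1/2.
So g(x) = x^2 - 5x - 1/2.
Then g(4) = -9/2.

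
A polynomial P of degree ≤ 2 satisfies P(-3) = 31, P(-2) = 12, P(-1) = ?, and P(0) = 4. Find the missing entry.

3

The 3 known points determine the degree-2 polynomial uniquely.
Write P(x) = ax^2 + bx + c. Substituting each data point gives a linear system:
  9a - 3b + c = 31
  4a - 2b + c = 12
  c = 4
Solving the system yields a = 5, b = 6, c = 4.
So P(x) = 5x² + 6x + 4.
Then P(-1) = 3.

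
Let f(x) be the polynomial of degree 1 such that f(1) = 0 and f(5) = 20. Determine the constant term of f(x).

Write f(x) = ax + b. Substituting each data point gives a linear system:
  a + b = 0
  5a + b = 20
Solving the system yields a = 5, b = -5.
So f(x) = 5x - 5.
The constant term is -5.

-5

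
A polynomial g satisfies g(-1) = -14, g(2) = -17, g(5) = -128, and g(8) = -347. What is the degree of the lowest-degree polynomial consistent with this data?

Forward differences of the values at n = -1, 2, 5, 8:
  g  : -14  -17  -128  -347
  Δ  : -3  -111  -219
  Δ^2: -108  -108
  Δ^3: 0
The second differences are constant (-108) and nonzero, while all higher differences vanish, so the minimal degree is 2.

2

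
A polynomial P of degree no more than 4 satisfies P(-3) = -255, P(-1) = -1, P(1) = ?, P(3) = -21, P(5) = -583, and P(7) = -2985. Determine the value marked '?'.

-3

On equispaced nodes a degree-4 polynomial has vanishing fifth forward difference, so
  - P(-3) + 5·P(-1) - 10·P(1) + 10·P(3) - 5·P(5) + P(7) = 0.
Substituting the known values and solving for P(1):
  -10·P(1) = 30
  P(1) = -3.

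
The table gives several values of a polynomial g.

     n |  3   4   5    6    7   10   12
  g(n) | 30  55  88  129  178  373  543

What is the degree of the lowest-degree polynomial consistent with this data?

Divided differences on the nodes 3, 4, 5, 6, 7, 10, 12:
  order 0: 30  55  88  129  178  373  543
  order 1: 25  33  41  49  65  85
  order 2: 4  4  4  4  4
  order 3: 0  0  0  0
  order 4: 0  0  0
  order 5: 0  0
  order 6: 0
The order-2 divided differences are all 4 (nonzero) and every higher order vanishes, so the data lies on a polynomial of degree exactly 2.

2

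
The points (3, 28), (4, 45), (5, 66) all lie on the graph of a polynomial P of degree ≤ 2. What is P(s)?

P(s) = 2s^2 + 3s + 1

Using the Lagrange interpolation formula with nodes 3, 4, 5:
  L_0(s) = (s - 4)(s - 5) / 2
  L_1(s) = (s - 3)(s - 5) / -1
  L_2(s) = (s - 3)(s - 4) / 2
Then P(s) = 28·L_0(s) + 45·L_1(s) + 66·L_2(s).
Expanding and collecting terms gives P(s) = 2s² + 3s + 1.
Check: P(5) = 66. ✓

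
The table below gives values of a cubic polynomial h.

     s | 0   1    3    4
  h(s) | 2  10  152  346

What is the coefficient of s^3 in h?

Write h(s) = as^3 + bs^2 + cs + d. Substituting each data point gives a linear system:
  d = 2
  a + b + c + d = 10
  27a + 9b + 3c + d = 152
  64a + 16b + 4c + d = 346
Solving the system yields a = 5, b = 1, c = 2, d = 2.
So h(s) = 5s³ + s² + 2s + 2.
The leading coefficient is 5.

5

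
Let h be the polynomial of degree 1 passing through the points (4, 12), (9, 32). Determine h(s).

h(s) = 4s - 4

Write h(s) = as + b. Substituting each data point gives a linear system:
  4a + b = 12
  9a + b = 32
Solving the system yields a = 4, b = -4.
So h(s) = 4s - 4.
Check: h(4) = 12. ✓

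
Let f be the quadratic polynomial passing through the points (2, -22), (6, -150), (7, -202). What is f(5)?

Write f(s) = as^2 + bs + c. Substituting each data point gives a linear system:
  4a + 2b + c = -22
  36a + 6b + c = -150
  49a + 7b + c = -202
Solving the system yields a = -4, b = 0, c = -6.
So f(s) = -4s² - 6.
Then f(5) = -106.

-106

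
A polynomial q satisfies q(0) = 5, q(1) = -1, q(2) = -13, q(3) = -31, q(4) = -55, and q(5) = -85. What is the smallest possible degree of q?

Forward differences of the values at t = 0, 1, 2, 3, 4, 5:
  q  : 5  -1  -13  -31  -55  -85
  Δ  : -6  -12  -18  -24  -30
  Δ^2: -6  -6  -6  -6
  Δ^3: 0  0  0
  Δ^4: 0  0
  Δ^5: 0
The second differences are constant (-6) and nonzero, while all higher differences vanish, so the minimal degree is 2.

2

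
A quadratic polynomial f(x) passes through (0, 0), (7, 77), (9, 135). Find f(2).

Using the Lagrange interpolation formula with nodes 0, 7, 9:
  L_0(x) = (x - 7)(x - 9) / 63
  L_1(x) = x(x - 9) / -14
  L_2(x) = x(x - 7) / 18
Then f(x) = 0·L_0(x) + 77·L_1(x) + 135·L_2(x).
Expanding and collecting terms gives f(x) = 2x² - 3x.
Evaluating at x = 2: f(2) = 2.

2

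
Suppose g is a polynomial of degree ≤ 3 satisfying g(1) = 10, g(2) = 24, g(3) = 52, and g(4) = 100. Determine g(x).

g(x) = x^3 + x^2 + 4x + 4

Write g(x) = ax^3 + bx^2 + cx + d. Substituting each data point gives a linear system:
  a + b + c + d = 10
  8a + 4b + 2c + d = 24
  27a + 9b + 3c + d = 52
  64a + 16b + 4c + d = 100
Solving the system yields a = 1, b = 1, c = 4, d = 4.
So g(x) = x^3 + x^2 + 4x + 4.
Check: g(4) = 100. ✓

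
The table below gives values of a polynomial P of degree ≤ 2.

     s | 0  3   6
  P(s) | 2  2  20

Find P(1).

Write P(s) = as^2 + bs + c. Substituting each data point gives a linear system:
  c = 2
  9a + 3b + c = 2
  36a + 6b + c = 20
Solving the system yields a = 1, b = -3, c = 2.
So P(s) = s^2 - 3s + 2.
Then P(1) = 0.

0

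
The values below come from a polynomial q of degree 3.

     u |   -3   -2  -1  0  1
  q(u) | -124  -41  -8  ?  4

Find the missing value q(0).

On equispaced nodes a degree-3 polynomial has vanishing fourth forward difference, so
  q(-3) - 4·q(-2) + 6·q(-1) - 4·q(0) + q(1) = 0.
Substituting the known values and solving for q(0):
  -4·q(0) = 4
  q(0) = -1.

-1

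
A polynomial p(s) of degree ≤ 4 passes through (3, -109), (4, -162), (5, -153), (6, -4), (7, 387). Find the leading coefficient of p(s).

Write p(s) = as^4 + bs^3 + cs^2 + ds + e. Substituting each data point gives a linear system:
  81a + 27b + 9c + 3d + e = -109
  256a + 64b + 16c + 4d + e = -162
  625a + 125b + 25c + 5d + e = -153
  1296a + 216b + 36c + 6d + e = -4
  2401a + 343b + 49c + 7d + e = 387
Solving the system yields a = 1, b = -5, c = -6, d = -1, e = 2.
So p(s) = s^4 - 5s^3 - 6s^2 - s + 2.
The leading coefficient is 1.

1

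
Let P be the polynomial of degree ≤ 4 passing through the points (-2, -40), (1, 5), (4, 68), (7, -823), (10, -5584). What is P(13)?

Using the Lagrange interpolation formula with nodes -2, 1, 4, 7, 10:
  L_0(t) = (t - 1)(t - 4)(t - 7)(t - 10) / 1944
  L_1(t) = (t + 2)(t - 4)(t - 7)(t - 10) / -486
  L_2(t) = (t + 2)(t - 1)(t - 7)(t - 10) / 324
  L_3(t) = (t + 2)(t - 1)(t - 4)(t - 10) / -486
  L_4(t) = (t + 2)(t - 1)(t - 4)(t - 7) / 1944
Then P(t) = -40·L_0(t) + 5·L_1(t) + 68·L_2(t) - 823·L_3(t) - 5584·L_4(t).
Expanding and collecting terms gives P(t) = -t⁴ + 4t³ + 4t² + 2t - 4.
Evaluating at t = 13: P(13) = -19075.

-19075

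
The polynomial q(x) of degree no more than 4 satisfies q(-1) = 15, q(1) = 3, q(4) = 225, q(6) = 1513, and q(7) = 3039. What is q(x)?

Write q(x) = ax^4 + bx^3 + cx^2 + dx + e. Substituting each data point gives a linear system:
  a - b + c - d + e = 15
  a + b + c + d + e = 3
  256a + 64b + 16c + 4d + e = 225
  1296a + 216b + 36c + 6d + e = 1513
  2401a + 343b + 49c + 7d + e = 3039
Solving the system yields a = 2, b = -6, c = 6, d = 0, e = 1.
So q(x) = 2x^4 - 6x^3 + 6x^2 + 1.
Check: q(6) = 1513. ✓

q(x) = 2x^4 - 6x^3 + 6x^2 + 1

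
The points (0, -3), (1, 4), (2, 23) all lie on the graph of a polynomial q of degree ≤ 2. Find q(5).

152

Forward differences of the values at s = 0, 1, 2:
  q  : -3  4  23
  Δ  : 7  19
  Δ^2: 12
The second differences are constant, confirming degree 2.
Interpolating (Newton forward form) and evaluating at s = 5 gives q(5) = 152.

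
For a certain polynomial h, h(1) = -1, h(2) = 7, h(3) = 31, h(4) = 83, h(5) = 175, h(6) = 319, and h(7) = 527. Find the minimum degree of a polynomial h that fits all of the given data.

Forward differences of the values at u = 1, 2, 3, 4, 5, 6, 7:
  h  : -1  7  31  83  175  319  527
  Δ  : 8  24  52  92  144  208
  Δ^2: 16  28  40  52  64
  Δ^3: 12  12  12  12
  Δ^4: 0  0  0
  Δ^5: 0  0
  Δ^6: 0
The third differences are constant (12) and nonzero, while all higher differences vanish, so the minimal degree is 3.

3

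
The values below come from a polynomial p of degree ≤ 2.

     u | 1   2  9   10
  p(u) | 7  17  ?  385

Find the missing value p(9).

311

The 3 known points determine the degree-2 polynomial uniquely.
Write p(u) = au^2 + bu + c. Substituting each data point gives a linear system:
  a + b + c = 7
  4a + 2b + c = 17
  100a + 10b + c = 385
Solving the system yields a = 4, b = -2, c = 5.
So p(u) = 4u^2 - 2u + 5.
Then p(9) = 311.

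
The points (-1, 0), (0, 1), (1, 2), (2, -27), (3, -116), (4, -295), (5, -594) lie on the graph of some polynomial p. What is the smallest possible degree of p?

3

Forward differences of the values at s = -1, 0, 1, 2, 3, 4, 5:
  p  : 0  1  2  -27  -116  -295  -594
  Δ  : 1  1  -29  -89  -179  -299
  Δ^2: 0  -30  -60  -90  -120
  Δ^3: -30  -30  -30  -30
  Δ^4: 0  0  0
  Δ^5: 0  0
  Δ^6: 0
The third differences are constant (-30) and nonzero, while all higher differences vanish, so the minimal degree is 3.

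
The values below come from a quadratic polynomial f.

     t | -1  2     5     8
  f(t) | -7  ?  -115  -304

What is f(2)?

-16

On equispaced nodes a degree-2 polynomial has vanishing third forward difference, so
  - f(-1) + 3·f(2) - 3·f(5) + f(8) = 0.
Substituting the known values and solving for f(2):
  3·f(2) = -48
  f(2) = -16.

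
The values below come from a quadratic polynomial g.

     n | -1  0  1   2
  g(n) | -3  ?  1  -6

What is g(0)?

On equispaced nodes a degree-2 polynomial has vanishing third forward difference, so
  - g(-1) + 3·g(0) - 3·g(1) + g(2) = 0.
Substituting the known values and solving for g(0):
  3·g(0) = 6
  g(0) = 2.

2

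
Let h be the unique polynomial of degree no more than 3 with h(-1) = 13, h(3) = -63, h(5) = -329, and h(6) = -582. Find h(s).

h(s) = -3s^3 + 2s^2 - 2s + 6

Write h(s) = as^3 + bs^2 + cs + d. Substituting each data point gives a linear system:
  -a + b - c + d = 13
  27a + 9b + 3c + d = -63
  125a + 25b + 5c + d = -329
  216a + 36b + 6c + d = -582
Solving the system yields a = -3, b = 2, c = -2, d = 6.
So h(s) = -3s³ + 2s² - 2s + 6.
Check: h(-1) = 13. ✓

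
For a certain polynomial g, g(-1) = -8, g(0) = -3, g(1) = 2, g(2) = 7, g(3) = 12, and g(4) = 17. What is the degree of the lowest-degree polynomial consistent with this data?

Forward differences of the values at t = -1, 0, 1, 2, 3, 4:
  g  : -8  -3  2  7  12  17
  Δ  : 5  5  5  5  5
  Δ^2: 0  0  0  0
  Δ^3: 0  0  0
  Δ^4: 0  0
  Δ^5: 0
The first differences are constant (5) and nonzero, while all higher differences vanish, so the minimal degree is 1.

1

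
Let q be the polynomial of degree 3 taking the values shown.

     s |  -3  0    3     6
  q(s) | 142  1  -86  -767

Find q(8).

-1871

Forward differences of the values at s = -3, 0, 3, 6:
  q  : 142  1  -86  -767
  Δ  : -141  -87  -681
  Δ^2: 54  -594
  Δ^3: -648
The third differences are constant, confirming degree 3.
Interpolating (Newton forward form) and evaluating at s = 8 gives q(8) = -1871.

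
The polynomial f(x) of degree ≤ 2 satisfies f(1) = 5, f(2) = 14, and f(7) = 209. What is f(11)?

545

Write f(x) = ax^2 + bx + c. Substituting each data point gives a linear system:
  a + b + c = 5
  4a + 2b + c = 14
  49a + 7b + c = 209
Solving the system yields a = 5, b = -6, c = 6.
So f(x) = 5x^2 - 6x + 6.
Then f(11) = 545.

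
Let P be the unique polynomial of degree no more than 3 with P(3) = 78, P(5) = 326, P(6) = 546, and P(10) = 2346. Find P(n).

Write P(n) = an^3 + bn^2 + cn + d. Substituting each data point gives a linear system:
  27a + 9b + 3c + d = 78
  125a + 25b + 5c + d = 326
  216a + 36b + 6c + d = 546
  1000a + 100b + 10c + d = 2346
Solving the system yields a = 2, b = 4, c = -6, d = 6.
So P(n) = 2n³ + 4n² - 6n + 6.
Check: P(3) = 78. ✓

P(n) = 2n^3 + 4n^2 - 6n + 6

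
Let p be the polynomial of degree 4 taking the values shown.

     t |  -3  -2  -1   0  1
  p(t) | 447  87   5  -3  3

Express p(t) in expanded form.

p(t) = 6t^4 + 2t^3 + t^2 - 3t - 3

Write p(t) = at^4 + bt^3 + ct^2 + dt + e. Substituting each data point gives a linear system:
  81a - 27b + 9c - 3d + e = 447
  16a - 8b + 4c - 2d + e = 87
  a - b + c - d + e = 5
  e = -3
  a + b + c + d + e = 3
Solving the system yields a = 6, b = 2, c = 1, d = -3, e = -3.
So p(t) = 6t^4 + 2t^3 + t^2 - 3t - 3.
Check: p(0) = -3. ✓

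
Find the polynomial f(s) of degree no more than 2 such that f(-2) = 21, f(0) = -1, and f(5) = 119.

f(s) = 5s^2 - s - 1

Using the Lagrange interpolation formula with nodes -2, 0, 5:
  L_0(s) = s(s - 5) / 14
  L_1(s) = (s + 2)(s - 5) / -10
  L_2(s) = (s + 2)s / 35
Then f(s) = 21·L_0(s) - 1·L_1(s) + 119·L_2(s).
Expanding and collecting terms gives f(s) = 5s^2 - s - 1.
Check: f(5) = 119. ✓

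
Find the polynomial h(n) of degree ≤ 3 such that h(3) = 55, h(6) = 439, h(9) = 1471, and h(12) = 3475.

Using the Lagrange interpolation formula with nodes 3, 6, 9, 12:
  L_0(n) = (n - 6)(n - 9)(n - 12) / -162
  L_1(n) = (n - 3)(n - 9)(n - 12) / 54
  L_2(n) = (n - 3)(n - 6)(n - 12) / -54
  L_3(n) = (n - 3)(n - 6)(n - 9) / 162
Then h(n) = 55·L_0(n) + 439·L_1(n) + 1471·L_2(n) + 3475·L_3(n).
Expanding and collecting terms gives h(n) = 2n^3 + 2n - 5.
Check: h(12) = 3475. ✓

h(n) = 2n^3 + 2n - 5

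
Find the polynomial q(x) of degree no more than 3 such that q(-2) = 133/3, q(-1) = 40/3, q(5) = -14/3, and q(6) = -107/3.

Write q(x) = ax^3 + bx^2 + cx + d. Substituting each data point gives a linear system:
  -8a + 4b - 2c + d = 133/3
  -a + b - c + d = 40/3
  125a + 25b + 5c + d = -14/3
  216a + 36b + 6c + d = -107/3
Solving the system yields a = -1, b = 6, c = -6, d = 1/3.
So q(x) = -x^3 + 6x^2 - 6x + 1/3.
Check: q(6) = -107/3. ✓

q(x) = -x^3 + 6x^2 - 6x + 1/3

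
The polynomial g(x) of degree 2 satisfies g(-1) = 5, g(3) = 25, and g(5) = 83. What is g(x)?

g(x) = 4x^2 - 3x - 2

Write g(x) = ax^2 + bx + c. Substituting each data point gives a linear system:
  a - b + c = 5
  9a + 3b + c = 25
  25a + 5b + c = 83
Solving the system yields a = 4, b = -3, c = -2.
So g(x) = 4x^2 - 3x - 2.
Check: g(5) = 83. ✓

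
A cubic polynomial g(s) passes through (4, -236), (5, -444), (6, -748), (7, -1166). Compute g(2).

Forward differences of the values at s = 4, 5, 6, 7:
  g  : -236  -444  -748  -1166
  Δ  : -208  -304  -418
  Δ^2: -96  -114
  Δ^3: -18
The third differences are constant, confirming degree 3.
Interpolating (Newton forward form) and evaluating at s = 2 gives g(2) = -36.

-36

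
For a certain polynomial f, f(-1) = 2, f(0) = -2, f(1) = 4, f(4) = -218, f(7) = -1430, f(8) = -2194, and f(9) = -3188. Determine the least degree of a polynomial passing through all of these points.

Divided differences on the nodes -1, 0, 1, 4, 7, 8, 9:
  order 0: 2  -2  4  -218  -1430  -2194  -3188
  order 1: -4  6  -74  -404  -764  -994
  order 2: 5  -20  -55  -90  -115
  order 3: -5  -5  -5  -5
  order 4: 0  0  0
  order 5: 0  0
  order 6: 0
The order-3 divided differences are all -5 (nonzero) and every higher order vanishes, so the data lies on a polynomial of degree exactly 3.

3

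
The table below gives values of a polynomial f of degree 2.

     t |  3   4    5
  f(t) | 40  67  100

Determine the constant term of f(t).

Write f(t) = at^2 + bt + c. Substituting each data point gives a linear system:
  9a + 3b + c = 40
  16a + 4b + c = 67
  25a + 5b + c = 100
Solving the system yields a = 3, b = 6, c = -5.
So f(t) = 3t² + 6t - 5.
The constant term is -5.

-5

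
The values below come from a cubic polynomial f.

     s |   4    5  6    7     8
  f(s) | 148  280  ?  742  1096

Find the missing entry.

474

On equispaced nodes a degree-3 polynomial has vanishing fourth forward difference, so
  f(4) - 4·f(5) + 6·f(6) - 4·f(7) + f(8) = 0.
Substituting the known values and solving for f(6):
  6·f(6) = 2844
  f(6) = 474.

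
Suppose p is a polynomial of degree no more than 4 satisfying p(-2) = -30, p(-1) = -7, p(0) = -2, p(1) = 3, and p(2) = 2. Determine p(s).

Write p(s) = as^4 + bs^3 + cs^2 + ds + e. Substituting each data point gives a linear system:
  16a - 8b + 4c - 2d + e = -30
  a - b + c - d + e = -7
  e = -2
  a + b + c + d + e = 3
  16a + 8b + 4c + 2d + e = 2
Solving the system yields a = -1, b = 1, c = 1, d = 4, e = -2.
So p(s) = -s^4 + s^3 + s^2 + 4s - 2.
Check: p(-1) = -7. ✓

p(s) = -s^4 + s^3 + s^2 + 4s - 2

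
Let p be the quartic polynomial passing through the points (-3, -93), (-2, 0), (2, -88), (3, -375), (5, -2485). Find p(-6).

Write p(u) = au^4 + bu^3 + cu^2 + du + e. Substituting each data point gives a linear system:
  81a - 27b + 9c - 3d + e = -93
  16a - 8b + 4c - 2d + e = 0
  16a + 8b + 4c + 2d + e = -88
  81a + 27b + 9c + 3d + e = -375
  625a + 125b + 25c + 5d + e = -2485
Solving the system yields a = -3, b = -5, c = 1, d = -2, e = 0.
So p(u) = -3u^4 - 5u^3 + u^2 - 2u.
Then p(-6) = -2760.

-2760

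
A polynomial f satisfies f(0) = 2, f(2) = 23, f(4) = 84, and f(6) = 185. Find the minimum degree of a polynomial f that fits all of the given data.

Forward differences of the values at x = 0, 2, 4, 6:
  f  : 2  23  84  185
  Δ  : 21  61  101
  Δ^2: 40  40
  Δ^3: 0
The second differences are constant (40) and nonzero, while all higher differences vanish, so the minimal degree is 2.

2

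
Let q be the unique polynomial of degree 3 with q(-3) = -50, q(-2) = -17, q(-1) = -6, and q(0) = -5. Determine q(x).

q(x) = 2x^3 + x^2 - 5

Write q(x) = ax^3 + bx^2 + cx + d. Substituting each data point gives a linear system:
  -27a + 9b - 3c + d = -50
  -8a + 4b - 2c + d = -17
  -a + b - c + d = -6
  d = -5
Solving the system yields a = 2, b = 1, c = 0, d = -5.
So q(x) = 2x^3 + x^2 - 5.
Check: q(-1) = -6. ✓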